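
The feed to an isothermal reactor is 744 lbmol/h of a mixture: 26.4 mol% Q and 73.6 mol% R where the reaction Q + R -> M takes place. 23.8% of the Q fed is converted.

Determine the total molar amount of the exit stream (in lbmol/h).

Q reacted = 0.238 × 196.4 = 46.75 lbmol/h; ν_Q = −1, so ξ = 46.75/1 = 46.75 lbmol/h.
Outlet amounts (n = n₀ + ν ξ):
  Q: 196.4 − 1(46.75) = 149.7
  R: 547.6 − 1(46.75) = 500.8
  M: 0 + 1(46.75) = 46.75
Total out = 149.7 + 500.8 + 46.75 = 697.3 lbmol/h.

697 lbmol/h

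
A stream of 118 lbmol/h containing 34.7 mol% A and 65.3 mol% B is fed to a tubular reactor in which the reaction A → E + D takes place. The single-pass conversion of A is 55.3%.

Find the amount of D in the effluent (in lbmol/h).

A reacted = 0.553 × 40.95 = 22.64 lbmol/h; ν_A = −1, so ξ = 22.64/1 = 22.64 lbmol/h.
Outlet amounts (n = n₀ + ν ξ):
  A: 40.95 − 1(22.64) = 18.3
  E: 0 + 1(22.64) = 22.64
  D: 0 + 1(22.64) = 22.64
  B: 77.05 (inert)

22.6 lbmol/h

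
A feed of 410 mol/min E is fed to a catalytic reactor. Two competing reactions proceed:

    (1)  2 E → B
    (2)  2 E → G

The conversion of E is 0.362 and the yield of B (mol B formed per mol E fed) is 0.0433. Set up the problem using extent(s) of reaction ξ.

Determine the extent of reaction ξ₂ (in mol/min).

ξ₂ = 56.5 mol/min

Yield of B: 1ξ₁ / 410 = 0.0433 → ξ₁ = 17.75 mol/min.
Conversion of E: 2ξ₁ + 2ξ₂ = 0.362 × 410 = 148.4 → ξ₂ = 56.46 mol/min.
Outlet amounts (n = n₀ + Σ ν·ξ):
  E: 410 − 2(17.75) − 2(56.46) = 261.6
  B: 0 + 1(17.75) = 17.75
  G: 0 + 1(56.46) = 56.46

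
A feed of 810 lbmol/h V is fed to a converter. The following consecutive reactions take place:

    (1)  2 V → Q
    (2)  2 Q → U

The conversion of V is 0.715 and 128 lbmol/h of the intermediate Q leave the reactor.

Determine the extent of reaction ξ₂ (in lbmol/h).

ξ₂ = 80.8 lbmol/h

Conversion of V: V consumed = 2ξ₁ = 0.715 × 810 → ξ₁ = 289.6 lbmol/h.
Q balance: n_Q = 0 + 1ξ₁ − 2ξ₂ = 128 → ξ₂ = (1·289.6 − 128)/2 = 80.79 lbmol/h.
Outlet amounts (n = n₀ + Σ ν·ξ):
  V: 810 − 2(289.6) = 230.9
  Q: 0 + 1(289.6) − 2(80.79) = 128
  U: 0 + 1(80.79) = 80.79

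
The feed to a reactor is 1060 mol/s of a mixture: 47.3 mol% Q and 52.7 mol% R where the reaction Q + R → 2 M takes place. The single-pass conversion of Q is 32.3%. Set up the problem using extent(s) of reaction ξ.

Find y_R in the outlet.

0.374

Q reacted = 0.323 × 501.4 = 161.9 mol/s; ν_Q = −1, so ξ = 161.9/1 = 161.9 mol/s.
Outlet amounts (n = n₀ + ν ξ):
  Q: 501.4 − 1(161.9) = 339.4
  R: 558.6 − 1(161.9) = 396.7
  M: 0 + 2(161.9) = 323.9
Total out = 1060 mol/s; y_R = 396.7 / 1060 = 0.3742.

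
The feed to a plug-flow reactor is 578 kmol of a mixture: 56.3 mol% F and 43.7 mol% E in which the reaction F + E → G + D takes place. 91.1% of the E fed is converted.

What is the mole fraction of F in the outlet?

0.165

E reacted = 0.911 × 252.6 = 230.1 kmol; ν_E = −1, so ξ = 230.1/1 = 230.1 kmol.
Outlet amounts (n = n₀ + ν ξ):
  F: 325.4 − 1(230.1) = 95.31
  E: 252.6 − 1(230.1) = 22.48
  G: 0 + 1(230.1) = 230.1
  D: 0 + 1(230.1) = 230.1
Total out = 578 kmol; y_F = 95.31 / 578 = 0.1649.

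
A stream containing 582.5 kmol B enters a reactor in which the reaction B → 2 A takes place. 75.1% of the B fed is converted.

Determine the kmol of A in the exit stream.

B reacted = 0.751 × 582.5 = 437.5 kmol; ν_B = −1, so ξ = 437.5/1 = 437.5 kmol.
Outlet amounts (n = n₀ + ν ξ):
  B: 582.5 − 1(437.5) = 145
  A: 0 + 2(437.5) = 874.9

875 kmol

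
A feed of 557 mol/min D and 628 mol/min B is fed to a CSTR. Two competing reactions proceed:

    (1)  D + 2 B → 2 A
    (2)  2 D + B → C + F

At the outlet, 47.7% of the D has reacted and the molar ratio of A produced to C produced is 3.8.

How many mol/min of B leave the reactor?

Conversion of D: D consumed = 0.477 × 557 = 265.7 mol/min = 1ξ₁ + 2ξ₂.
Selectivity: 2ξ₁ / (1ξ₂) = 3.8 → ξ₁ = 1.9 ξ₂.
Substitute: (1·1.9 + 2) ξ₂ = 265.7 → ξ₂ = 68.13 mol/min, ξ₁ = 129.4 mol/min.
Outlet amounts (n = n₀ + Σ ν·ξ):
  D: 557 − 1(129.4) − 2(68.13) = 291.3
  B: 628 − 2(129.4) − 1(68.13) = 301
  A: 0 + 2(129.4) = 258.9
  C: 0 + 1(68.13) = 68.13
  F: 0 + 1(68.13) = 68.13

301 mol/min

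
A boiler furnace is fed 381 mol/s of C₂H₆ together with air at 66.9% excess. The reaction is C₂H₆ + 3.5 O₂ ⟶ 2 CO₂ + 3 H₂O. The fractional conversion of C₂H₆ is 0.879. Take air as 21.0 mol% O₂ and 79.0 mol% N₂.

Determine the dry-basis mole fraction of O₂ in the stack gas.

0.104

Stoichiometric O₂ = 3.5 × 381 = 1334 mol/s; O₂ fed = 1334 × 1.669 = 2226 mol/s.
N₂ fed = 2226 × 79/21 = 8373 mol/s.
Fuel reacted = 0.879 × 381 → ξ = 334.9 mol/s.
Outlet (n = n₀ + ν ξ):
  C₂H₆: 381 − 1(334.9) = 46.1
  O₂: 2226 − 3.5(334.9) = 1053
  N₂: 8373 (inert)
  CO₂: 0 + 2(334.9) = 669.8
  H₂O: 0 + 3(334.9) = 1005
Dry total = 10140 mol/s; y_O₂ (dry) = 1053 / 10140 = 0.1039.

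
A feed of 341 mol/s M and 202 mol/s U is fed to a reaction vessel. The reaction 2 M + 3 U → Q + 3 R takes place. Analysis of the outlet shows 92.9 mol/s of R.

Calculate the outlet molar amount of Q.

For R: n = n₀ + 3ξ → 92.9 = 0 + 3ξ, giving ξ = 30.97 mol/s.
Outlet amounts (n = n₀ + ν ξ):
  M: 341 − 2(30.97) = 279.1
  U: 202 − 3(30.97) = 109.1
  Q: 0 + 1(30.97) = 30.97
  R: 0 + 3(30.97) = 92.9

31 mol/s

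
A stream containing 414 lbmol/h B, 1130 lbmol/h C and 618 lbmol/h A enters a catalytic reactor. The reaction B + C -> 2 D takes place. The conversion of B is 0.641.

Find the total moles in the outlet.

2160 lbmol/h

B reacted = 0.641 × 414 = 265.4 lbmol/h; ν_B = −1, so ξ = 265.4/1 = 265.4 lbmol/h.
Outlet amounts (n = n₀ + ν ξ):
  B: 414 − 1(265.4) = 148.6
  C: 1130 − 1(265.4) = 864.6
  D: 0 + 2(265.4) = 530.7
  A: 618 (inert)
Total out = 148.6 + 864.6 + 530.7 + 618 = 2162 lbmol/h.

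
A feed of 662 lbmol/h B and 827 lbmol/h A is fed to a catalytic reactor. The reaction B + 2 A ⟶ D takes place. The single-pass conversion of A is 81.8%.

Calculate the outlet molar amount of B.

324 lbmol/h

A reacted = 0.818 × 827 = 676.5 lbmol/h; ν_A = −2, so ξ = 676.5/2 = 338.2 lbmol/h.
Outlet amounts (n = n₀ + ν ξ):
  B: 662 − 1(338.2) = 323.8
  A: 827 − 2(338.2) = 150.5
  D: 0 + 1(338.2) = 338.2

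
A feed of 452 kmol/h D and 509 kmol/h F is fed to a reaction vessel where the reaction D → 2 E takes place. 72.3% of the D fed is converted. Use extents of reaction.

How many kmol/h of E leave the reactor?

D reacted = 0.723 × 452 = 326.8 kmol/h; ν_D = −1, so ξ = 326.8/1 = 326.8 kmol/h.
Outlet amounts (n = n₀ + ν ξ):
  D: 452 − 1(326.8) = 125.2
  E: 0 + 2(326.8) = 653.6
  F: 509 (inert)

654 kmol/h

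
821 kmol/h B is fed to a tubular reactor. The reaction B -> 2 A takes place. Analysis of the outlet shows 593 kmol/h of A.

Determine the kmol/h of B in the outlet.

For A: n = n₀ + 2ξ → 593 = 0 + 2ξ, giving ξ = 296.5 kmol/h.
Outlet amounts (n = n₀ + ν ξ):
  B: 821 − 1(296.5) = 524.5
  A: 0 + 2(296.5) = 593

524 kmol/h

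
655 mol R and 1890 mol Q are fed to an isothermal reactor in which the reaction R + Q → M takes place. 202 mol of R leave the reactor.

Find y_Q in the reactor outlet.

For R: n = n₀ − 1ξ → 202 = 655 − 1ξ, giving ξ = 453 mol.
Outlet amounts (n = n₀ + ν ξ):
  R: 655 − 1(453) = 202
  Q: 1890 − 1(453) = 1437
  M: 0 + 1(453) = 453
Total out = 2092 mol; y_Q = 1437 / 2092 = 0.6869.

0.687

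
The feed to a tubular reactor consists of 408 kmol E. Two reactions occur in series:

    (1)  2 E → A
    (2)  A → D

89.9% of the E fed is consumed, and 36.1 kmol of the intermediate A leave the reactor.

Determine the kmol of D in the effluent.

Conversion of E: E consumed = 2ξ₁ = 0.899 × 408 → ξ₁ = 183.4 kmol.
A balance: n_A = 0 + 1ξ₁ − 1ξ₂ = 36.1 → ξ₂ = (1·183.4 − 36.1)/1 = 147.3 kmol.
Outlet amounts (n = n₀ + Σ ν·ξ):
  E: 408 − 2(183.4) = 41.21
  A: 0 + 1(183.4) − 1(147.3) = 36.1
  D: 0 + 1(147.3) = 147.3

147 kmol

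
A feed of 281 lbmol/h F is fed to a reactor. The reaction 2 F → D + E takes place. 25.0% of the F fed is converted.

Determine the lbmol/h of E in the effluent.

F reacted = 0.25 × 281 = 70.25 lbmol/h; ν_F = −2, so ξ = 70.25/2 = 35.12 lbmol/h.
Outlet amounts (n = n₀ + ν ξ):
  F: 281 − 2(35.12) = 210.8
  D: 0 + 1(35.12) = 35.12
  E: 0 + 1(35.12) = 35.12

35.1 lbmol/h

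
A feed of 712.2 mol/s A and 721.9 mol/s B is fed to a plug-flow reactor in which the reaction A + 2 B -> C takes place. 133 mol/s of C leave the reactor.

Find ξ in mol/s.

For C: n = n₀ + 1ξ → 133 = 0 + 1ξ, giving ξ = 133 mol/s.
Outlet amounts (n = n₀ + ν ξ):
  A: 712.2 − 1(133) = 579.2
  B: 721.9 − 2(133) = 455.9
  C: 0 + 1(133) = 133

ξ = 133 mol/s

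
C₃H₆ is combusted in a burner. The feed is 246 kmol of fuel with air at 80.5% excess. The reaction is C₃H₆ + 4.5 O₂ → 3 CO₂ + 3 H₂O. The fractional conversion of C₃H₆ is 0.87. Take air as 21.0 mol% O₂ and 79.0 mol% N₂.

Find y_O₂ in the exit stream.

Stoichiometric O₂ = 4.5 × 246 = 1107 kmol; O₂ fed = 1107 × 1.805 = 1998 kmol.
N₂ fed = 1998 × 79/21 = 7517 kmol.
Fuel reacted = 0.87 × 246 → ξ = 214 kmol.
Outlet (n = n₀ + ν ξ):
  C₃H₆: 246 − 1(214) = 31.98
  O₂: 1998 − 4.5(214) = 1035
  N₂: 7517 (inert)
  CO₂: 0 + 3(214) = 642.1
  H₂O: 0 + 3(214) = 642.1
Total out = 9868 kmol; y_O₂ = 1035 / 9868 = 0.1049.

0.105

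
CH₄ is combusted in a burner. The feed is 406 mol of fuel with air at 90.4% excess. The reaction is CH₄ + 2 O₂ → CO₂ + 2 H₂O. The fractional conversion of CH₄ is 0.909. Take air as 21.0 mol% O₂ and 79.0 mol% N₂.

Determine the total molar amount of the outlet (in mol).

7770 mol

Stoichiometric O₂ = 2 × 406 = 812 mol; O₂ fed = 812 × 1.904 = 1546 mol.
N₂ fed = 1546 × 79/21 = 5816 mol.
Fuel reacted = 0.909 × 406 → ξ = 369.1 mol.
Outlet (n = n₀ + ν ξ):
  CH₄: 406 − 1(369.1) = 36.95
  O₂: 1546 − 2(369.1) = 807.9
  N₂: 5816 (inert)
  CO₂: 0 + 1(369.1) = 369.1
  H₂O: 0 + 2(369.1) = 738.1
Total out = 36.95 + 807.9 + 5816 + 369.1 + 738.1 = 7768 mol.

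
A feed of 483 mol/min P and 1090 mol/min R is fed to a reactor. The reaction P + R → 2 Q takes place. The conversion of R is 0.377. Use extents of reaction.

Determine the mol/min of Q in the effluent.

822 mol/min

R reacted = 0.377 × 1090 = 410.9 mol/min; ν_R = −1, so ξ = 410.9/1 = 410.9 mol/min.
Outlet amounts (n = n₀ + ν ξ):
  P: 483 − 1(410.9) = 72.07
  R: 1090 − 1(410.9) = 679.1
  Q: 0 + 2(410.9) = 821.9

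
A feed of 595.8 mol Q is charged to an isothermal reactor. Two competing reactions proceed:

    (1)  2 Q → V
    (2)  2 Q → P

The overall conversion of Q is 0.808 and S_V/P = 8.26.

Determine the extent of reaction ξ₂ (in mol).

ξ₂ = 26 mol

Conversion of Q: Q consumed = 0.808 × 595.8 = 481.4 mol = 2ξ₁ + 2ξ₂.
Selectivity: 1ξ₁ / (1ξ₂) = 8.26 → ξ₁ = 8.26 ξ₂.
Substitute: (2·8.26 + 2) ξ₂ = 481.4 → ξ₂ = 25.99 mol, ξ₁ = 214.7 mol.
Outlet amounts (n = n₀ + Σ ν·ξ):
  Q: 595.8 − 2(214.7) − 2(25.99) = 114.4
  V: 0 + 1(214.7) = 214.7
  P: 0 + 1(25.99) = 25.99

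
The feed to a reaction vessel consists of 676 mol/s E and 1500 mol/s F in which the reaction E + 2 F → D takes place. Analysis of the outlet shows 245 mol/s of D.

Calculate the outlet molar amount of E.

For D: n = n₀ + 1ξ → 245 = 0 + 1ξ, giving ξ = 245 mol/s.
Outlet amounts (n = n₀ + ν ξ):
  E: 676 − 1(245) = 431
  F: 1500 − 2(245) = 1010
  D: 0 + 1(245) = 245

431 mol/s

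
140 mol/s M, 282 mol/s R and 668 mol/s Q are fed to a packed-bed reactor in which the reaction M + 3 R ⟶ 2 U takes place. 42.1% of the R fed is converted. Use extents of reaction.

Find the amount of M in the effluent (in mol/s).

R reacted = 0.421 × 282 = 118.7 mol/s; ν_R = −3, so ξ = 118.7/3 = 39.57 mol/s.
Outlet amounts (n = n₀ + ν ξ):
  M: 140 − 1(39.57) = 100.4
  R: 282 − 3(39.57) = 163.3
  U: 0 + 2(39.57) = 79.15
  Q: 668 (inert)

100 mol/s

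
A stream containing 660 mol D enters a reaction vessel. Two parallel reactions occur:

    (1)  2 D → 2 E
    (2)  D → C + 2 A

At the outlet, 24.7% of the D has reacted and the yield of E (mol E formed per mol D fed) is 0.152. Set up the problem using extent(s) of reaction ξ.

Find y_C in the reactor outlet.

Yield of E: 2ξ₁ / 660 = 0.152 → ξ₁ = 50.16 mol.
Conversion of D: 2ξ₁ + 1ξ₂ = 0.247 × 660 = 163 → ξ₂ = 62.7 mol.
Outlet amounts (n = n₀ + Σ ν·ξ):
  D: 660 − 2(50.16) − 1(62.7) = 497
  E: 0 + 2(50.16) = 100.3
  C: 0 + 1(62.7) = 62.7
  A: 0 + 2(62.7) = 125.4
Total out = 785.4 mol; y_C = 62.7 / 785.4 = 0.07983.

0.0798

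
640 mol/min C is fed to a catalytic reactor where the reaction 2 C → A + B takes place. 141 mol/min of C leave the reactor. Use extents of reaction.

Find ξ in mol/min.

For C: n = n₀ − 2ξ → 141 = 640 − 2ξ, giving ξ = 249.5 mol/min.
Outlet amounts (n = n₀ + ν ξ):
  C: 640 − 2(249.5) = 141
  A: 0 + 1(249.5) = 249.5
  B: 0 + 1(249.5) = 249.5

ξ = 250 mol/min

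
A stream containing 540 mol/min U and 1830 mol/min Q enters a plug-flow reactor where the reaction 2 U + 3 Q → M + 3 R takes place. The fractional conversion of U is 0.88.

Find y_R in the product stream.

U reacted = 0.88 × 540 = 475.2 mol/min; ν_U = −2, so ξ = 475.2/2 = 237.6 mol/min.
Outlet amounts (n = n₀ + ν ξ):
  U: 540 − 2(237.6) = 64.8
  Q: 1830 − 3(237.6) = 1117
  M: 0 + 1(237.6) = 237.6
  R: 0 + 3(237.6) = 712.8
Total out = 2132 mol/min; y_R = 712.8 / 2132 = 0.3343.

0.334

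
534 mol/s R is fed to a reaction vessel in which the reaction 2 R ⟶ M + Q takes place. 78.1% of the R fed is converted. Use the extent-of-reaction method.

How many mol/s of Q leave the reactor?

209 mol/s

R reacted = 0.781 × 534 = 417.1 mol/s; ν_R = −2, so ξ = 417.1/2 = 208.5 mol/s.
Outlet amounts (n = n₀ + ν ξ):
  R: 534 − 2(208.5) = 116.9
  M: 0 + 1(208.5) = 208.5
  Q: 0 + 1(208.5) = 208.5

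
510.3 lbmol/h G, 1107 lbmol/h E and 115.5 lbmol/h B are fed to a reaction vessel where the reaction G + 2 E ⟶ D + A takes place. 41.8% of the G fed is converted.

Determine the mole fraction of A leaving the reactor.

G reacted = 0.418 × 510.3 = 213.3 lbmol/h; ν_G = −1, so ξ = 213.3/1 = 213.3 lbmol/h.
Outlet amounts (n = n₀ + ν ξ):
  G: 510.3 − 1(213.3) = 297
  E: 1107 − 2(213.3) = 680.4
  D: 0 + 1(213.3) = 213.3
  A: 0 + 1(213.3) = 213.3
  B: 115.5 (inert)
Total out = 1519 lbmol/h; y_A = 213.3 / 1519 = 0.1404.

0.14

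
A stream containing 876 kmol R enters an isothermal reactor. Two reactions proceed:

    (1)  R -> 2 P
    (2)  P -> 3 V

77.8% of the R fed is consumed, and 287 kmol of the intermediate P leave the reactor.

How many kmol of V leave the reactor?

3230 kmol

Conversion of R: R consumed = 1ξ₁ = 0.778 × 876 → ξ₁ = 681.5 kmol.
P balance: n_P = 0 + 2ξ₁ − 1ξ₂ = 287 → ξ₂ = (2·681.5 − 287)/1 = 1076 kmol.
Outlet amounts (n = n₀ + Σ ν·ξ):
  R: 876 − 1(681.5) = 194.5
  P: 0 + 2(681.5) − 1(1076) = 287
  V: 0 + 3(1076) = 3228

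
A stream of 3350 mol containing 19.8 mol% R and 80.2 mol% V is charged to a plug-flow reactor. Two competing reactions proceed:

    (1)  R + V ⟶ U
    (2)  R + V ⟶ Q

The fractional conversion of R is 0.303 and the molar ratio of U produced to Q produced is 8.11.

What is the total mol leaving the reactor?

3150 mol

Conversion of R: R consumed = 0.303 × 663.3 = 201 mol = 1ξ₁ + 1ξ₂.
Selectivity: 1ξ₁ / (1ξ₂) = 8.11 → ξ₁ = 8.11 ξ₂.
Substitute: (1·8.11 + 1) ξ₂ = 201 → ξ₂ = 22.06 mol, ξ₁ = 178.9 mol.
Outlet amounts (n = n₀ + Σ ν·ξ):
  R: 663.3 − 1(178.9) − 1(22.06) = 462.3
  V: 2687 − 1(178.9) − 1(22.06) = 2486
  U: 0 + 1(178.9) = 178.9
  Q: 0 + 1(22.06) = 22.06
Total out = 462.3 + 2486 + 178.9 + 22.06 = 3149 mol.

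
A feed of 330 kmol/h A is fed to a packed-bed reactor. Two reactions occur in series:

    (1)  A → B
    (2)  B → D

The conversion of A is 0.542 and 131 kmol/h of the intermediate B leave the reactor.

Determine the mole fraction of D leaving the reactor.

0.145

Conversion of A: A consumed = 1ξ₁ = 0.542 × 330 → ξ₁ = 178.9 kmol/h.
B balance: n_B = 0 + 1ξ₁ − 1ξ₂ = 131 → ξ₂ = (1·178.9 − 131)/1 = 47.86 kmol/h.
Outlet amounts (n = n₀ + Σ ν·ξ):
  A: 330 − 1(178.9) = 151.1
  B: 0 + 1(178.9) − 1(47.86) = 131
  D: 0 + 1(47.86) = 47.86
Total out = 330 kmol/h; y_D = 47.86 / 330 = 0.145.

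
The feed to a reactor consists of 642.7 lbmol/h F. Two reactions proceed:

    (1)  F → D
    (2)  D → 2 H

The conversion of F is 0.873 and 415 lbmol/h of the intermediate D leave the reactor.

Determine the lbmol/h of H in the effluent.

292 lbmol/h

Conversion of F: F consumed = 1ξ₁ = 0.873 × 642.7 → ξ₁ = 561.1 lbmol/h.
D balance: n_D = 0 + 1ξ₁ − 1ξ₂ = 415 → ξ₂ = (1·561.1 − 415)/1 = 146.1 lbmol/h.
Outlet amounts (n = n₀ + Σ ν·ξ):
  F: 642.7 − 1(561.1) = 81.62
  D: 0 + 1(561.1) − 1(146.1) = 415
  H: 0 + 2(146.1) = 292.2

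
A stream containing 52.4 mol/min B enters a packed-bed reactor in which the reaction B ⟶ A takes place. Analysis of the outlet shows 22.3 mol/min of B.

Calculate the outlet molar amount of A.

30.1 mol/min

For B: n = n₀ − 1ξ → 22.3 = 52.4 − 1ξ, giving ξ = 30.1 mol/min.
Outlet amounts (n = n₀ + ν ξ):
  B: 52.4 − 1(30.1) = 22.3
  A: 0 + 1(30.1) = 30.1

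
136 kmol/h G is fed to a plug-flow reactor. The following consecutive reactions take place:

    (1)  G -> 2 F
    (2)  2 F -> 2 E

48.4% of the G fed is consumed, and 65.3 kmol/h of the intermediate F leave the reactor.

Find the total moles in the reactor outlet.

Conversion of G: G consumed = 1ξ₁ = 0.484 × 136 → ξ₁ = 65.82 kmol/h.
F balance: n_F = 0 + 2ξ₁ − 2ξ₂ = 65.3 → ξ₂ = (2·65.82 − 65.3)/2 = 33.17 kmol/h.
Outlet amounts (n = n₀ + Σ ν·ξ):
  G: 136 − 1(65.82) = 70.18
  F: 0 + 2(65.82) − 2(33.17) = 65.3
  E: 0 + 2(33.17) = 66.35
Total out = 70.18 + 65.3 + 66.35 = 201.8 kmol/h.

202 kmol/h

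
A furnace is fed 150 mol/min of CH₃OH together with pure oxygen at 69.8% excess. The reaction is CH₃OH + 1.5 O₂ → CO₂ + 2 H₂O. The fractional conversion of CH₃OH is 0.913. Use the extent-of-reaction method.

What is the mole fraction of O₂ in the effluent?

0.294

Stoichiometric O₂ = 1.5 × 150 = 225 mol/min; O₂ fed = 225 × 1.698 = 382.1 mol/min.
Fuel reacted = 0.913 × 150 → ξ = 137 mol/min.
Outlet (n = n₀ + ν ξ):
  CH₃OH: 150 − 1(137) = 13.05
  O₂: 382.1 − 1.5(137) = 176.6
  CO₂: 0 + 1(137) = 137
  H₂O: 0 + 2(137) = 273.9
Total out = 600.5 mol/min; y_O₂ = 176.6 / 600.5 = 0.2941.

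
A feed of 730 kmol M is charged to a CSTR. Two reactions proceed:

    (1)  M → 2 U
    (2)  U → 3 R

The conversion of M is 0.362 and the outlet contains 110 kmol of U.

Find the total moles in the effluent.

Conversion of M: M consumed = 1ξ₁ = 0.362 × 730 → ξ₁ = 264.3 kmol.
U balance: n_U = 0 + 2ξ₁ − 1ξ₂ = 110 → ξ₂ = (2·264.3 − 110)/1 = 418.5 kmol.
Outlet amounts (n = n₀ + Σ ν·ξ):
  M: 730 − 1(264.3) = 465.7
  U: 0 + 2(264.3) − 1(418.5) = 110
  R: 0 + 3(418.5) = 1256
Total out = 465.7 + 110 + 1256 = 1831 kmol.

1830 kmol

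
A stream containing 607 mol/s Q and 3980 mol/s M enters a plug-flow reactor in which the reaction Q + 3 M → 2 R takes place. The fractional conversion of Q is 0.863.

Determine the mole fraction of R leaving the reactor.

Q reacted = 0.863 × 607 = 523.8 mol/s; ν_Q = −1, so ξ = 523.8/1 = 523.8 mol/s.
Outlet amounts (n = n₀ + ν ξ):
  Q: 607 − 1(523.8) = 83.16
  M: 3980 − 3(523.8) = 2408
  R: 0 + 2(523.8) = 1048
Total out = 3539 mol/s; y_R = 1048 / 3539 = 0.296.

0.296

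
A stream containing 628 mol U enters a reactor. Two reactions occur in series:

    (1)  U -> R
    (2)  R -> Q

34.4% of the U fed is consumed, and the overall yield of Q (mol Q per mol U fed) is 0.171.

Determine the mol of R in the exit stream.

Conversion of U: U consumed = 1ξ₁ = 0.344 × 628 → ξ₁ = 216 mol.
Yield of Q: 1ξ₂ / 628 = 0.171 → ξ₂ = 107.4 mol.
Outlet amounts (n = n₀ + Σ ν·ξ):
  U: 628 − 1(216) = 412
  R: 0 + 1(216) − 1(107.4) = 108.6
  Q: 0 + 1(107.4) = 107.4

109 mol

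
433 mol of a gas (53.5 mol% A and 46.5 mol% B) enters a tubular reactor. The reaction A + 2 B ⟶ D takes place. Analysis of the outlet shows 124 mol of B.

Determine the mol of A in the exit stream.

193 mol

For B: n = n₀ − 2ξ → 124 = 201.3 − 2ξ, giving ξ = 38.67 mol.
Outlet amounts (n = n₀ + ν ξ):
  A: 231.7 − 1(38.67) = 193
  B: 201.3 − 2(38.67) = 124
  D: 0 + 1(38.67) = 38.67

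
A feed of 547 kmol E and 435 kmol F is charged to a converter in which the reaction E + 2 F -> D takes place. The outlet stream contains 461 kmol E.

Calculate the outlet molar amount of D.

For E: n = n₀ − 1ξ → 461 = 547 − 1ξ, giving ξ = 86 kmol.
Outlet amounts (n = n₀ + ν ξ):
  E: 547 − 1(86) = 461
  F: 435 − 2(86) = 263
  D: 0 + 1(86) = 86

86 kmol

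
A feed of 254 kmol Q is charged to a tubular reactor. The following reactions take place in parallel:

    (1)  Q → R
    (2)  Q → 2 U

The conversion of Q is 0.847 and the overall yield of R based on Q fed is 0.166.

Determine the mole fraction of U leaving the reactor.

0.81

Yield of R: 1ξ₁ / 254 = 0.166 → ξ₁ = 42.16 kmol.
Conversion of Q: 1ξ₁ + 1ξ₂ = 0.847 × 254 = 215.1 → ξ₂ = 173 kmol.
Outlet amounts (n = n₀ + Σ ν·ξ):
  Q: 254 − 1(42.16) − 1(173) = 38.86
  R: 0 + 1(42.16) = 42.16
  U: 0 + 2(173) = 345.9
Total out = 427 kmol; y_U = 345.9 / 427 = 0.8102.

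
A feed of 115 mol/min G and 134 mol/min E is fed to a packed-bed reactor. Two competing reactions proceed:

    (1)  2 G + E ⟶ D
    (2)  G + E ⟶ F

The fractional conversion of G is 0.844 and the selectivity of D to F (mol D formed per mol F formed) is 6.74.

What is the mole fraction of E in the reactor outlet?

Conversion of G: G consumed = 0.844 × 115 = 97.06 mol/min = 2ξ₁ + 1ξ₂.
Selectivity: 1ξ₁ / (1ξ₂) = 6.74 → ξ₁ = 6.74 ξ₂.
Substitute: (2·6.74 + 1) ξ₂ = 97.06 → ξ₂ = 6.703 mol/min, ξ₁ = 45.18 mol/min.
Outlet amounts (n = n₀ + Σ ν·ξ):
  G: 115 − 2(45.18) − 1(6.703) = 17.94
  E: 134 − 1(45.18) − 1(6.703) = 82.12
  D: 0 + 1(45.18) = 45.18
  F: 0 + 1(6.703) = 6.703
Total out = 151.9 mol/min; y_E = 82.12 / 151.9 = 0.5405.

0.54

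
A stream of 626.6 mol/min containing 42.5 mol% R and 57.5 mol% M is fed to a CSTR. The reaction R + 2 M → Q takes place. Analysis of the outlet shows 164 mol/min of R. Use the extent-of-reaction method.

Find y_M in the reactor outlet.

0.369

For R: n = n₀ − 1ξ → 164 = 266.3 − 1ξ, giving ξ = 102.3 mol/min.
Outlet amounts (n = n₀ + ν ξ):
  R: 266.3 − 1(102.3) = 164
  M: 360.3 − 2(102.3) = 155.7
  Q: 0 + 1(102.3) = 102.3
Total out = 422 mol/min; y_M = 155.7 / 422 = 0.3689.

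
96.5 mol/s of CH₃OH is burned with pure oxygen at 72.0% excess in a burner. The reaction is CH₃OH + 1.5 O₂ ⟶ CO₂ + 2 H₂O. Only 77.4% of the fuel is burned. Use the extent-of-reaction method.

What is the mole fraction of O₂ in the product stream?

Stoichiometric O₂ = 1.5 × 96.5 = 144.8 mol/s; O₂ fed = 144.8 × 1.720 = 249 mol/s.
Fuel reacted = 0.774 × 96.5 → ξ = 74.69 mol/s.
Outlet (n = n₀ + ν ξ):
  CH₃OH: 96.5 − 1(74.69) = 21.81
  O₂: 249 − 1.5(74.69) = 136.9
  CO₂: 0 + 1(74.69) = 74.69
  H₂O: 0 + 2(74.69) = 149.4
Total out = 382.8 mol/s; y_O₂ = 136.9 / 382.8 = 0.3577.

0.358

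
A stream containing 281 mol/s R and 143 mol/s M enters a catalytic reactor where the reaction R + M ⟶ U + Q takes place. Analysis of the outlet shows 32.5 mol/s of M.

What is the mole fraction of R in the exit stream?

For M: n = n₀ − 1ξ → 32.5 = 143 − 1ξ, giving ξ = 110.5 mol/s.
Outlet amounts (n = n₀ + ν ξ):
  R: 281 − 1(110.5) = 170.5
  M: 143 − 1(110.5) = 32.5
  U: 0 + 1(110.5) = 110.5
  Q: 0 + 1(110.5) = 110.5
Total out = 424 mol/s; y_R = 170.5 / 424 = 0.4021.

0.402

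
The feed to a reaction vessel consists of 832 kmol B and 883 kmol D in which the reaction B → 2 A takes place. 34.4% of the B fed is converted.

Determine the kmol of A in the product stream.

B reacted = 0.344 × 832 = 286.2 kmol; ν_B = −1, so ξ = 286.2/1 = 286.2 kmol.
Outlet amounts (n = n₀ + ν ξ):
  B: 832 − 1(286.2) = 545.8
  A: 0 + 2(286.2) = 572.4
  D: 883 (inert)

572 kmol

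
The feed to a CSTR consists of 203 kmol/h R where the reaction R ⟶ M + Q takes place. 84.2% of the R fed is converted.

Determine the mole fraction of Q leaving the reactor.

0.457

R reacted = 0.842 × 203 = 170.9 kmol/h; ν_R = −1, so ξ = 170.9/1 = 170.9 kmol/h.
Outlet amounts (n = n₀ + ν ξ):
  R: 203 − 1(170.9) = 32.07
  M: 0 + 1(170.9) = 170.9
  Q: 0 + 1(170.9) = 170.9
Total out = 373.9 kmol/h; y_Q = 170.9 / 373.9 = 0.4571.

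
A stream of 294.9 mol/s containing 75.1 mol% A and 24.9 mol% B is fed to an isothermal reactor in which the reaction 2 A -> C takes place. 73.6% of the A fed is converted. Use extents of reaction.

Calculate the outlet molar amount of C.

A reacted = 0.736 × 221.5 = 163 mol/s; ν_A = −2, so ξ = 163/2 = 81.5 mol/s.
Outlet amounts (n = n₀ + ν ξ):
  A: 221.5 − 2(81.5) = 58.47
  C: 0 + 1(81.5) = 81.5
  B: 73.43 (inert)

81.5 mol/s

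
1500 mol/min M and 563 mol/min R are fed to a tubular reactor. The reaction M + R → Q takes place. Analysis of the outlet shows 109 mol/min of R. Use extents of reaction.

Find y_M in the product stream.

For R: n = n₀ − 1ξ → 109 = 563 − 1ξ, giving ξ = 454 mol/min.
Outlet amounts (n = n₀ + ν ξ):
  M: 1500 − 1(454) = 1046
  R: 563 − 1(454) = 109
  Q: 0 + 1(454) = 454
Total out = 1609 mol/min; y_M = 1046 / 1609 = 0.6501.

0.65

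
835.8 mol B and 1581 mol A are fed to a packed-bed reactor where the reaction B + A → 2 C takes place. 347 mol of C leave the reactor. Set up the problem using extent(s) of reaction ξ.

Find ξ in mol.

For C: n = n₀ + 2ξ → 347 = 0 + 2ξ, giving ξ = 173.5 mol.
Outlet amounts (n = n₀ + ν ξ):
  B: 835.8 − 1(173.5) = 662.3
  A: 1581 − 1(173.5) = 1408
  C: 0 + 2(173.5) = 347

ξ = 174 mol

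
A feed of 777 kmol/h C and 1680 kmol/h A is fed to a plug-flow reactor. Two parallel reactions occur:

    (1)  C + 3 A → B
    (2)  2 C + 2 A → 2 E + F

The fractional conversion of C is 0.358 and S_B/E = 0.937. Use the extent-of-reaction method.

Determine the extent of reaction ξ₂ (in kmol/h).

ξ₂ = 71.8 kmol/h

Conversion of C: C consumed = 0.358 × 777 = 278.2 kmol/h = 1ξ₁ + 2ξ₂.
Selectivity: 1ξ₁ / (2ξ₂) = 0.937 → ξ₁ = 1.874 ξ₂.
Substitute: (1·1.874 + 2) ξ₂ = 278.2 → ξ₂ = 71.8 kmol/h, ξ₁ = 134.6 kmol/h.
Outlet amounts (n = n₀ + Σ ν·ξ):
  C: 777 − 1(134.6) − 2(71.8) = 498.8
  A: 1680 − 3(134.6) − 2(71.8) = 1133
  B: 0 + 1(134.6) = 134.6
  E: 0 + 2(71.8) = 143.6
  F: 0 + 1(71.8) = 71.8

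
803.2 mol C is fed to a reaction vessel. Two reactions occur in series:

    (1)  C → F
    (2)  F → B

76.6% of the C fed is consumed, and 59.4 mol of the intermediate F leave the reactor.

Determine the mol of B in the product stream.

Conversion of C: C consumed = 1ξ₁ = 0.766 × 803.2 → ξ₁ = 615.3 mol.
F balance: n_F = 0 + 1ξ₁ − 1ξ₂ = 59.4 → ξ₂ = (1·615.3 − 59.4)/1 = 555.9 mol.
Outlet amounts (n = n₀ + Σ ν·ξ):
  C: 803.2 − 1(615.3) = 187.9
  F: 0 + 1(615.3) − 1(555.9) = 59.4
  B: 0 + 1(555.9) = 555.9

556 mol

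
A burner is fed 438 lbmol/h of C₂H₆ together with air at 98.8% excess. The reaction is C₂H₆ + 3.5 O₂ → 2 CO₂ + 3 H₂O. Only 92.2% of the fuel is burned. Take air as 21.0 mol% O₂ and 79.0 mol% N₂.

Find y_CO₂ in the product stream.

0.0533

Stoichiometric O₂ = 3.5 × 438 = 1533 lbmol/h; O₂ fed = 1533 × 1.988 = 3048 lbmol/h.
N₂ fed = 3048 × 79/21 = 11460 lbmol/h.
Fuel reacted = 0.922 × 438 → ξ = 403.8 lbmol/h.
Outlet (n = n₀ + ν ξ):
  C₂H₆: 438 − 1(403.8) = 34.16
  O₂: 3048 − 3.5(403.8) = 1634
  N₂: 11460 (inert)
  CO₂: 0 + 2(403.8) = 807.7
  H₂O: 0 + 3(403.8) = 1212
Total out = 15150 lbmol/h; y_CO₂ = 807.7 / 15150 = 0.0533.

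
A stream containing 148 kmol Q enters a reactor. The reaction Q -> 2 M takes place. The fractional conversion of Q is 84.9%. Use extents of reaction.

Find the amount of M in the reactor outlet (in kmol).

Q reacted = 0.849 × 148 = 125.7 kmol; ν_Q = −1, so ξ = 125.7/1 = 125.7 kmol.
Outlet amounts (n = n₀ + ν ξ):
  Q: 148 − 1(125.7) = 22.35
  M: 0 + 2(125.7) = 251.3

251 kmol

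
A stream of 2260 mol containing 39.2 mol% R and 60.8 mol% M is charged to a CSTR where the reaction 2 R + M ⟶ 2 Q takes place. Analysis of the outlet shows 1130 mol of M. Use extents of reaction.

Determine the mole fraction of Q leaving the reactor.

0.242

For M: n = n₀ − 1ξ → 1130 = 1374 − 1ξ, giving ξ = 244.1 mol.
Outlet amounts (n = n₀ + ν ξ):
  R: 885.9 − 2(244.1) = 397.8
  M: 1374 − 1(244.1) = 1130
  Q: 0 + 2(244.1) = 488.2
Total out = 2016 mol; y_Q = 488.2 / 2016 = 0.2422.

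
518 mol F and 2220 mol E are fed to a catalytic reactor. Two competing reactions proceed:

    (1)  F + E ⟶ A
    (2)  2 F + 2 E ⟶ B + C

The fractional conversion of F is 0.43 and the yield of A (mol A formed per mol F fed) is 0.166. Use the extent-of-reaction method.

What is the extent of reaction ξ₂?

Yield of A: 1ξ₁ / 518 = 0.166 → ξ₁ = 85.99 mol.
Conversion of F: 1ξ₁ + 2ξ₂ = 0.43 × 518 = 222.7 → ξ₂ = 68.38 mol.
Outlet amounts (n = n₀ + Σ ν·ξ):
  F: 518 − 1(85.99) − 2(68.38) = 295.3
  E: 2220 − 1(85.99) − 2(68.38) = 1997
  A: 0 + 1(85.99) = 85.99
  B: 0 + 1(68.38) = 68.38
  C: 0 + 1(68.38) = 68.38

ξ₂ = 68.4 mol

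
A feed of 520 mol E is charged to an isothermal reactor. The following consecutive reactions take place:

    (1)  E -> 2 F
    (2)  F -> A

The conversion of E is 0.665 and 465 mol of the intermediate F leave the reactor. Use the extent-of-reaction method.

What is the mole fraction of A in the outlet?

Conversion of E: E consumed = 1ξ₁ = 0.665 × 520 → ξ₁ = 345.8 mol.
F balance: n_F = 0 + 2ξ₁ − 1ξ₂ = 465 → ξ₂ = (2·345.8 − 465)/1 = 226.6 mol.
Outlet amounts (n = n₀ + Σ ν·ξ):
  E: 520 − 1(345.8) = 174.2
  F: 0 + 2(345.8) − 1(226.6) = 465
  A: 0 + 1(226.6) = 226.6
Total out = 865.8 mol; y_A = 226.6 / 865.8 = 0.2617.

0.262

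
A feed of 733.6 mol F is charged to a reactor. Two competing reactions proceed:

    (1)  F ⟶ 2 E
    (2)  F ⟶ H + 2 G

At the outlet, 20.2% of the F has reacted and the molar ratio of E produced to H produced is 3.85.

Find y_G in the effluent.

Conversion of F: F consumed = 0.202 × 733.6 = 148.2 mol = 1ξ₁ + 1ξ₂.
Selectivity: 2ξ₁ / (1ξ₂) = 3.85 → ξ₁ = 1.925 ξ₂.
Substitute: (1·1.925 + 1) ξ₂ = 148.2 → ξ₂ = 50.66 mol, ξ₁ = 97.52 mol.
Outlet amounts (n = n₀ + Σ ν·ξ):
  F: 733.6 − 1(97.52) − 1(50.66) = 585.4
  E: 0 + 2(97.52) = 195
  H: 0 + 1(50.66) = 50.66
  G: 0 + 2(50.66) = 101.3
Total out = 932.4 mol; y_G = 101.3 / 932.4 = 0.1087.

0.109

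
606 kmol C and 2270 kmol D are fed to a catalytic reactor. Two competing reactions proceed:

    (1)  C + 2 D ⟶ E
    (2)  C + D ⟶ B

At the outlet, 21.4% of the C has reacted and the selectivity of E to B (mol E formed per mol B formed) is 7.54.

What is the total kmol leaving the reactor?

2630 kmol

Conversion of C: C consumed = 0.214 × 606 = 129.7 kmol = 1ξ₁ + 1ξ₂.
Selectivity: 1ξ₁ / (1ξ₂) = 7.54 → ξ₁ = 7.54 ξ₂.
Substitute: (1·7.54 + 1) ξ₂ = 129.7 → ξ₂ = 15.19 kmol, ξ₁ = 114.5 kmol.
Outlet amounts (n = n₀ + Σ ν·ξ):
  C: 606 − 1(114.5) − 1(15.19) = 476.3
  D: 2270 − 2(114.5) − 1(15.19) = 2026
  E: 0 + 1(114.5) = 114.5
  B: 0 + 1(15.19) = 15.19
Total out = 476.3 + 2026 + 114.5 + 15.19 = 2632 kmol.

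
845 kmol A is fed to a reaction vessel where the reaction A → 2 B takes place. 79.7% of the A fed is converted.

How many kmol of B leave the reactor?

A reacted = 0.797 × 845 = 673.5 kmol; ν_A = −1, so ξ = 673.5/1 = 673.5 kmol.
Outlet amounts (n = n₀ + ν ξ):
  A: 845 − 1(673.5) = 171.5
  B: 0 + 2(673.5) = 1347

1350 kmol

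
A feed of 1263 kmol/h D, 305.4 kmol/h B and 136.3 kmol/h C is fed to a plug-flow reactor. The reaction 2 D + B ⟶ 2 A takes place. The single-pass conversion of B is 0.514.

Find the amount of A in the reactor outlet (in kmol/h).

314 kmol/h

B reacted = 0.514 × 305.4 = 157 kmol/h; ν_B = −1, so ξ = 157/1 = 157 kmol/h.
Outlet amounts (n = n₀ + ν ξ):
  D: 1263 − 2(157) = 949
  B: 305.4 − 1(157) = 148.4
  A: 0 + 2(157) = 314
  C: 136.3 (inert)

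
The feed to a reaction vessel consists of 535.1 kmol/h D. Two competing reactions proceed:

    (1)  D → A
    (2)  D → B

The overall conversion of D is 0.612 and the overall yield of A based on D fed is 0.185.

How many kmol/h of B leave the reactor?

Yield of A: 1ξ₁ / 535.1 = 0.185 → ξ₁ = 98.99 kmol/h.
Conversion of D: 1ξ₁ + 1ξ₂ = 0.612 × 535.1 = 327.5 → ξ₂ = 228.5 kmol/h.
Outlet amounts (n = n₀ + Σ ν·ξ):
  D: 535.1 − 1(98.99) − 1(228.5) = 207.6
  A: 0 + 1(98.99) = 98.99
  B: 0 + 1(228.5) = 228.5

228 kmol/h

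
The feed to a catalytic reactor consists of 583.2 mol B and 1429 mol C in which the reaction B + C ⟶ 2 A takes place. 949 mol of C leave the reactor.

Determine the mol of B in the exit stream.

For C: n = n₀ − 1ξ → 949 = 1429 − 1ξ, giving ξ = 480 mol.
Outlet amounts (n = n₀ + ν ξ):
  B: 583.2 − 1(480) = 103.2
  C: 1429 − 1(480) = 949
  A: 0 + 2(480) = 960

103 mol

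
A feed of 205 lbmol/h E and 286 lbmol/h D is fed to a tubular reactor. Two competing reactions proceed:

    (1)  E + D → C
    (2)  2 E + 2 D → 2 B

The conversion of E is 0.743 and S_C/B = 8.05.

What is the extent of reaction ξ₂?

Conversion of E: E consumed = 0.743 × 205 = 152.3 lbmol/h = 1ξ₁ + 2ξ₂.
Selectivity: 1ξ₁ / (2ξ₂) = 8.05 → ξ₁ = 16.1 ξ₂.
Substitute: (1·16.1 + 2) ξ₂ = 152.3 → ξ₂ = 8.415 lbmol/h, ξ₁ = 135.5 lbmol/h.
Outlet amounts (n = n₀ + Σ ν·ξ):
  E: 205 − 1(135.5) − 2(8.415) = 52.69
  D: 286 − 1(135.5) − 2(8.415) = 133.7
  C: 0 + 1(135.5) = 135.5
  B: 0 + 2(8.415) = 16.83

ξ₂ = 8.42 lbmol/h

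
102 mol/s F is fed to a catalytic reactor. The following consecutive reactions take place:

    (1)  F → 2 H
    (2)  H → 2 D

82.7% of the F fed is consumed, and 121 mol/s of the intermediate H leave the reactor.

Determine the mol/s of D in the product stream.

Conversion of F: F consumed = 1ξ₁ = 0.827 × 102 → ξ₁ = 84.35 mol/s.
H balance: n_H = 0 + 2ξ₁ − 1ξ₂ = 121 → ξ₂ = (2·84.35 − 121)/1 = 47.71 mol/s.
Outlet amounts (n = n₀ + Σ ν·ξ):
  F: 102 − 1(84.35) = 17.65
  H: 0 + 2(84.35) − 1(47.71) = 121
  D: 0 + 2(47.71) = 95.42

95.4 mol/s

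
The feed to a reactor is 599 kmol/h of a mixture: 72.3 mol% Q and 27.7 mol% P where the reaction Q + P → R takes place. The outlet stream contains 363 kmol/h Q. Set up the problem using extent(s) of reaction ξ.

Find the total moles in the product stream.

529 kmol/h

For Q: n = n₀ − 1ξ → 363 = 433.1 − 1ξ, giving ξ = 70.08 kmol/h.
Outlet amounts (n = n₀ + ν ξ):
  Q: 433.1 − 1(70.08) = 363
  P: 165.9 − 1(70.08) = 95.85
  R: 0 + 1(70.08) = 70.08
Total out = 363 + 95.85 + 70.08 = 528.9 kmol/h.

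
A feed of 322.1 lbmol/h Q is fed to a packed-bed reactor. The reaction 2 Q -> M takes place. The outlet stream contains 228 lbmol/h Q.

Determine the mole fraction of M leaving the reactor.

0.171

For Q: n = n₀ − 2ξ → 228 = 322.1 − 2ξ, giving ξ = 47.05 lbmol/h.
Outlet amounts (n = n₀ + ν ξ):
  Q: 322.1 − 2(47.05) = 228
  M: 0 + 1(47.05) = 47.05
Total out = 275.1 lbmol/h; y_M = 47.05 / 275.1 = 0.1711.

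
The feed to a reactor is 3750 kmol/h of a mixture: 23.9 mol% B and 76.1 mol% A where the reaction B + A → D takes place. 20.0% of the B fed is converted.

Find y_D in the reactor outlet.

B reacted = 0.2 × 896.2 = 179.2 kmol/h; ν_B = −1, so ξ = 179.2/1 = 179.2 kmol/h.
Outlet amounts (n = n₀ + ν ξ):
  B: 896.2 − 1(179.2) = 717
  A: 2854 − 1(179.2) = 2674
  D: 0 + 1(179.2) = 179.2
Total out = 3571 kmol/h; y_D = 179.2 / 3571 = 0.0502.

0.0502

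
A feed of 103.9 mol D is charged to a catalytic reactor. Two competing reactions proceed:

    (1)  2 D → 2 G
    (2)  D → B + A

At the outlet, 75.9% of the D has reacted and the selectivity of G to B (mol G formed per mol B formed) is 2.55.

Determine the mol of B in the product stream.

22.2 mol

Conversion of D: D consumed = 0.759 × 103.9 = 78.86 mol = 2ξ₁ + 1ξ₂.
Selectivity: 2ξ₁ / (1ξ₂) = 2.55 → ξ₁ = 1.275 ξ₂.
Substitute: (2·1.275 + 1) ξ₂ = 78.86 → ξ₂ = 22.21 mol, ξ₁ = 28.32 mol.
Outlet amounts (n = n₀ + Σ ν·ξ):
  D: 103.9 − 2(28.32) − 1(22.21) = 25.04
  G: 0 + 2(28.32) = 56.65
  B: 0 + 1(22.21) = 22.21
  A: 0 + 1(22.21) = 22.21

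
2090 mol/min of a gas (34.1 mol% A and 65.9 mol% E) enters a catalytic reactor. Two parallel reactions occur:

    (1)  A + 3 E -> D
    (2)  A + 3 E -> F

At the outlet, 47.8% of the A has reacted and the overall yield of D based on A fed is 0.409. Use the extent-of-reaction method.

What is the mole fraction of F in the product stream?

Yield of D: 1ξ₁ / 712.7 = 0.409 → ξ₁ = 291.5 mol/min.
Conversion of A: 1ξ₁ + 1ξ₂ = 0.478 × 712.7 = 340.7 → ξ₂ = 49.18 mol/min.
Outlet amounts (n = n₀ + Σ ν·ξ):
  A: 712.7 − 1(291.5) − 1(49.18) = 372
  E: 1377 − 3(291.5) − 3(49.18) = 355.3
  D: 0 + 1(291.5) = 291.5
  F: 0 + 1(49.18) = 49.18
Total out = 1068 mol/min; y_F = 49.18 / 1068 = 0.04604.

0.046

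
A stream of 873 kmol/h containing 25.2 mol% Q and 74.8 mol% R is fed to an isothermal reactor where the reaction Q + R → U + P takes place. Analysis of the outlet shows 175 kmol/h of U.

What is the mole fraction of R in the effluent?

0.548

For U: n = n₀ + 1ξ → 175 = 0 + 1ξ, giving ξ = 175 kmol/h.
Outlet amounts (n = n₀ + ν ξ):
  Q: 220 − 1(175) = 45
  R: 653 − 1(175) = 478
  U: 0 + 1(175) = 175
  P: 0 + 1(175) = 175
Total out = 873 kmol/h; y_R = 478 / 873 = 0.5475.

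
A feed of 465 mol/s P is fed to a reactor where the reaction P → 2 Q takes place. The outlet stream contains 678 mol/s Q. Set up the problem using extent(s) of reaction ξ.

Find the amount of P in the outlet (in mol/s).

For Q: n = n₀ + 2ξ → 678 = 0 + 2ξ, giving ξ = 339 mol/s.
Outlet amounts (n = n₀ + ν ξ):
  P: 465 − 1(339) = 126
  Q: 0 + 2(339) = 678

126 mol/s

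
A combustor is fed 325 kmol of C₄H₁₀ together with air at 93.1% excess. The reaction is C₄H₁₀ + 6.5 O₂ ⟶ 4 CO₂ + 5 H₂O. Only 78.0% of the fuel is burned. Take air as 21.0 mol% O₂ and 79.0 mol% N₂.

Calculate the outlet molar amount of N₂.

Stoichiometric O₂ = 6.5 × 325 = 2112 kmol; O₂ fed = 2112 × 1.931 = 4079 kmol.
N₂ fed = 4079 × 79/21 = 15350 kmol.
Fuel reacted = 0.78 × 325 → ξ = 253.5 kmol.
Outlet (n = n₀ + ν ξ):
  C₄H₁₀: 325 − 1(253.5) = 71.5
  O₂: 4079 − 6.5(253.5) = 2431
  N₂: 15350 (inert)
  CO₂: 0 + 4(253.5) = 1014
  H₂O: 0 + 5(253.5) = 1268

15300 kmol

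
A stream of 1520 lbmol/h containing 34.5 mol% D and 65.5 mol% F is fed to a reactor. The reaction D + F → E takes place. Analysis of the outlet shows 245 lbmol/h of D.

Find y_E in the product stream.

For D: n = n₀ − 1ξ → 245 = 524.4 − 1ξ, giving ξ = 279.4 lbmol/h.
Outlet amounts (n = n₀ + ν ξ):
  D: 524.4 − 1(279.4) = 245
  F: 995.6 − 1(279.4) = 716.2
  E: 0 + 1(279.4) = 279.4
Total out = 1241 lbmol/h; y_E = 279.4 / 1241 = 0.2252.

0.225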